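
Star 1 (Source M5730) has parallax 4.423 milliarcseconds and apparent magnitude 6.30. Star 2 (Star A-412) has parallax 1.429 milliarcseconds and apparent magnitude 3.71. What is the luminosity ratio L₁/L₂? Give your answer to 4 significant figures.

L₁/L₂ = 0.009608

d₁ = 1/p₁ = 1/0.004423″ = 226.09 pc; d₂ = 1/p₂ = 1/0.001429″ = 699.79 pc.
M₁ = m₁ − 5 log₁₀ d₁ + 5 = 6.30 − 11.7714 + 5 = -0.4714.
M₂ = 3.71 − 14.2248 + 5 = -5.5148.
L₁/L₂ = 10^(0.4(M₂ − M₁)) = 10^(0.4 × (-5.0434)) = 10^(-2.01736) = 0.0096082.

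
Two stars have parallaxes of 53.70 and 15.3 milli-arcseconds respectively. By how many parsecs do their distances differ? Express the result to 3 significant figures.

46.7 pc

d_A = 1/0.05370″ = 18.622 pc; d_B = 1/0.01530″ = 65.359 pc.
|d_B − d_A| = |65.359 − 18.622| = 46.737 pc.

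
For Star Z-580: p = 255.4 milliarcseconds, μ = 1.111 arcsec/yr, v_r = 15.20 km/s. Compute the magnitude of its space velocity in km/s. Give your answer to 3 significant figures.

25.6 km/s

d = 1/p = 1/0.2554″ = 3.9154 pc.
v_t = 4.740 μ d = 4.740 × 1.111 × 3.9154 = 20.619 km/s.
v = √(v_r² + v_t²) = √(15.20² + 20.619²) = √656.183 = 25.616 km/s.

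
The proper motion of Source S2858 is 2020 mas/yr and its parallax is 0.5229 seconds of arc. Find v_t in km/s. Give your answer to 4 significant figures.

18.31 km/s

d = 1/p = 1/0.5229″ = 1.9124 pc.
μ = 2020 mas/yr = 2.02 ″/yr.
v_t = 4.74 × μ × d = 4.74 × 2.02 × 1.9124 = 18.311 km/s.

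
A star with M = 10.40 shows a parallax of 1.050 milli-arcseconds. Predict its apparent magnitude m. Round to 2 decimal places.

m = 20.29

d = 1/p = 1/0.001050″ = 952.38 pc.
m − M = 5 log₁₀ d − 5 = 5 log₁₀(952.38) − 5 = 14.8941 − 5 = 9.8941.
m = M + (m − M) = 10.40 + 9.8941 = 20.29.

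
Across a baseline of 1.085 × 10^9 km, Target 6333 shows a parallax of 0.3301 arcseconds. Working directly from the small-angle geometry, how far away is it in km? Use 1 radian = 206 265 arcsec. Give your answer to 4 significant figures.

θ = 0.3301″ = 0.3301/206265 = 1.6004 × 10^-6 rad.
d = B/θ = (1.085 × 10^9) / (1.6004 × 10^-6) = 6.7796 × 10^14 km.

6.780 × 10^14 km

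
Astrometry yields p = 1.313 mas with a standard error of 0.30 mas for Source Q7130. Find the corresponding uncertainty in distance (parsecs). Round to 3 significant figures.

d = 1/p, so σ_d = σ_p / p².
σ_d = 0.000300 / (0.001313)² = 0.000300 / 0.000001724 = 174.01 pc.

174 pc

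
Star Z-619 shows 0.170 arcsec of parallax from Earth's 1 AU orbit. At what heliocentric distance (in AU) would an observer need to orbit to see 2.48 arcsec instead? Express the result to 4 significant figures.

Parallax scales linearly with baseline: p ∝ B, so B = p_target / p_Earth × 1 AU.
B = 2.48 / 0.170 = 14.588 AU.

14.59 AU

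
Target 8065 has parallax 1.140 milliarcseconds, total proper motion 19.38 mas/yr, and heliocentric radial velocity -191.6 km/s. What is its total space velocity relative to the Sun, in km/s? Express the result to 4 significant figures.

207.9 km/s

d = 1/p = 1/0.001140″ = 877.19 pc.
μ = 19.38 mas/yr = 0.01938 ″/yr.
v_t = 4.740 μ d = 4.740 × 0.01938 × 877.19 = 80.58 km/s.
v = √(v_r² + v_t²) = √((-191.6)² + 80.58²) = √43203.7 = 207.85 km/s.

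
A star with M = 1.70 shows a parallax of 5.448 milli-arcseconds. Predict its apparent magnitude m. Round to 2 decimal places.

m = 8.02

d = 1/p = 1/0.005448″ = 183.55 pc.
m − M = 5 log₁₀ d − 5 = 5 log₁₀(183.55) − 5 = 11.3188 − 5 = 6.3188.
m = M + (m − M) = 1.70 + 6.3188 = 8.02.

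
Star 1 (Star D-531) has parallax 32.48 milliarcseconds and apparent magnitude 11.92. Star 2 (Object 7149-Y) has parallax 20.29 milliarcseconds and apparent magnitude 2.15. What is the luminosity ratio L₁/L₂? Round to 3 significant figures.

d₁ = 1/p₁ = 1/0.03248″ = 30.788 pc; d₂ = 1/p₂ = 1/0.02029″ = 49.285 pc.
M₁ = m₁ − 5 log₁₀ d₁ + 5 = 11.92 − 7.4419 + 5 = 9.4781.
M₂ = 2.15 − 8.4636 + 5 = -1.3136.
L₁/L₂ = 10^(0.4(M₂ − M₁)) = 10^(0.4 × (-10.7917)) = 10^(-4.31668) = 0.00004823.

L₁/L₂ = 4.82 × 10^-5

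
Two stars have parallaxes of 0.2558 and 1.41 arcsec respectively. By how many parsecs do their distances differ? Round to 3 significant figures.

3.20 pc

d_A = 1/0.2558″ = 3.9093 pc; d_B = 1/1.410″ = 0.70922 pc.
|d_B − d_A| = |0.70922 − 3.9093| = 3.2001 pc.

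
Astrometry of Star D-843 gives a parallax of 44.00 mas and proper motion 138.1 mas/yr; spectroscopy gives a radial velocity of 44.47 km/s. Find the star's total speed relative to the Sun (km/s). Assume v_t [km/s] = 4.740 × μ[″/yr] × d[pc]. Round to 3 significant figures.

d = 1/p = 1/0.04400″ = 22.727 pc.
μ = 138.1 mas/yr = 0.1381 ″/yr.
v_t = 4.740 μ d = 4.740 × 0.1381 × 22.727 = 14.877 km/s.
v = √(v_r² + v_t²) = √(44.47² + 14.877²) = √2198.91 = 46.893 km/s.

46.9 km/s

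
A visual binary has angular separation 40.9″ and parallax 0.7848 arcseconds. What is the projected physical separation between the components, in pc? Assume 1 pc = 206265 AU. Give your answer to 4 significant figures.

d = 1/p = 1/0.7848″ = 1.2742 pc.
At distance d (pc), an angle of θ arcsec spans θ·d AU: s = 40.9 × 1.2742 = 52.115 AU.
= 52.115 / 206265 = 0.00025266 pc.

0.0002527 pc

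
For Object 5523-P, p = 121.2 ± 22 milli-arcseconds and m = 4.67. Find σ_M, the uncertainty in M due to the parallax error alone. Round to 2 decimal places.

σ_M = 0.39 mag

M = m − 5 log₁₀ d + 5 = m + 5 log₁₀ p + 5, so ∂M/∂p = 5/(p ln 10).
σ_M = (5/ln 10) · (σ_p/p) = 2.1715 × 22/121.2 = 2.1715 × 0.18152 = 0.39417.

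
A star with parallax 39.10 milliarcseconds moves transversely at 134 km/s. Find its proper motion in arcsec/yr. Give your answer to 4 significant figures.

d = 1/p = 1/0.03910″ = 25.575 pc.
μ = v_t / (4.74 d) = 134 / (4.74 × 25.575) = 134 / 121.23 = 1.1053 ″/yr.

1.105 arcsec/yr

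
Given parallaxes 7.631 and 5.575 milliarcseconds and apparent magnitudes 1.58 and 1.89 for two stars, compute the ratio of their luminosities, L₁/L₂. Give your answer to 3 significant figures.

d₁ = 1/p₁ = 1/0.007631″ = 131.04 pc; d₂ = 1/p₂ = 1/0.005575″ = 179.37 pc.
M₁ = m₁ − 5 log₁₀ d₁ + 5 = 1.58 − 10.5870 + 5 = -4.0070.
M₂ = 1.89 − 11.2687 + 5 = -4.3787.
L₁/L₂ = 10^(0.4(M₂ − M₁)) = 10^(0.4 × (-0.3717)) = 10^(-0.14868) = 0.7101.

L₁/L₂ = 0.710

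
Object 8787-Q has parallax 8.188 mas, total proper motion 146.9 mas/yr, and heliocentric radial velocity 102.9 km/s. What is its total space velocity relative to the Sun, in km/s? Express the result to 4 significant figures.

d = 1/p = 1/0.008188″ = 122.13 pc.
μ = 146.9 mas/yr = 0.1469 ″/yr.
v_t = 4.740 μ d = 4.740 × 0.1469 × 122.13 = 85.04 km/s.
v = √(v_r² + v_t²) = √(102.9² + 85.04²) = √17820.2 = 133.49 km/s.

133.5 km/s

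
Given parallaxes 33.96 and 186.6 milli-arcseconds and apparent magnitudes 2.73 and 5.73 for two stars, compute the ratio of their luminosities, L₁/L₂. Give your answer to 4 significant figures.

L₁/L₂ = 478.5

d₁ = 1/p₁ = 1/0.03396″ = 29.446 pc; d₂ = 1/p₂ = 1/0.1866″ = 5.3591 pc.
M₁ = m₁ − 5 log₁₀ d₁ + 5 = 2.73 − 7.3451 + 5 = 0.3849.
M₂ = 5.73 − 3.6455 + 5 = 7.0845.
L₁/L₂ = 10^(0.4(M₂ − M₁)) = 10^(0.4 × 6.6996) = 10^2.67984 = 478.45.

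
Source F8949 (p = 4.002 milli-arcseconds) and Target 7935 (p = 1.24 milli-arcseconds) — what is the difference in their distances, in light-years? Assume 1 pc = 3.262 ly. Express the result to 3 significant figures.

1820 ly

d_A = 1/0.004002″ = 249.88 pc; d_B = 1/0.001240″ = 806.45 pc.
|d_B − d_A| = |806.45 − 249.88| = 556.57 pc = 556.57 × 3.262 ly = 1815.5 ly.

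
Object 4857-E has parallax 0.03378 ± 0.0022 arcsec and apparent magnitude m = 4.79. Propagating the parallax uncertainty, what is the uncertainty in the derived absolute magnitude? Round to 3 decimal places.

σ_M = 0.141 mag

M = m − 5 log₁₀ d + 5 = m + 5 log₁₀ p + 5, so ∂M/∂p = 5/(p ln 10).
σ_M = (5/ln 10) · (σ_p/p) = 2.1715 × 0.0022/0.03378 = 2.1715 × 0.065127 = 0.14142.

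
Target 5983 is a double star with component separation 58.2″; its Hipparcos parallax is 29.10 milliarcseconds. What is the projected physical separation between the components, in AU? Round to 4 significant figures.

d = 1/p = 1/0.02910″ = 34.364 pc.
At distance d (pc), an angle of θ arcsec spans θ·d AU: s = 58.2 × 34.364 = 2000 AU.

2000 AU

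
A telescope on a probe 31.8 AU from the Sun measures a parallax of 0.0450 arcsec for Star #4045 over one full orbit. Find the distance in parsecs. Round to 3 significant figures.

With baseline B (in AU) and parallax p (in arcsec), d = B/p parsecs.
d = 31.8 / 0.0450 = 706.67 pc.

707 pc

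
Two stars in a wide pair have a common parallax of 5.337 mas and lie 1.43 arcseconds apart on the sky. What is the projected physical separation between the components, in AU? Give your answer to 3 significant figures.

d = 1/p = 1/0.005337″ = 187.37 pc.
At distance d (pc), an angle of θ arcsec spans θ·d AU: s = 1.43 × 187.37 = 267.94 AU.

268 AU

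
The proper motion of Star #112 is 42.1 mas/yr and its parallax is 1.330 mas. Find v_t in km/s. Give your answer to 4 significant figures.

150.0 km/s

d = 1/p = 1/0.001330″ = 751.88 pc.
μ = 42.1 mas/yr = 0.0421 ″/yr.
v_t = 4.74 × μ × d = 4.74 × 0.0421 × 751.88 = 150.04 km/s.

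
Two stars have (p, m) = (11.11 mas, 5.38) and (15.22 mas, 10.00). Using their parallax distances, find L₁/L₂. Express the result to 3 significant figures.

d₁ = 1/p₁ = 1/0.01111″ = 90.009 pc; d₂ = 1/p₂ = 1/0.01522″ = 65.703 pc.
M₁ = m₁ − 5 log₁₀ d₁ + 5 = 5.38 − 9.7714 + 5 = 0.6086.
M₂ = 10.00 − 9.0879 + 5 = 5.9121.
L₁/L₂ = 10^(0.4(M₂ − M₁)) = 10^(0.4 × 5.3035) = 10^2.12140 = 132.25.

L₁/L₂ = 132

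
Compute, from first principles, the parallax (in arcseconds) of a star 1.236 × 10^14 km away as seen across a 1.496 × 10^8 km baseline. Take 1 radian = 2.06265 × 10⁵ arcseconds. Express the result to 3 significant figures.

0.250 arcsec

θ ≈ B/d = (1.496 × 10^8) / (1.236 × 10^14) = 1.2104 × 10^-6 rad.
In arcseconds: 1.2104 × 10^-6 × 206265 = 0.24966″.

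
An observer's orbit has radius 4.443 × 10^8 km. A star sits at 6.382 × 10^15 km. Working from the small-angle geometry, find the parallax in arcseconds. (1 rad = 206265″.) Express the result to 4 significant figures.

0.01436 arcsec

θ ≈ B/d = (4.443 × 10^8) / (6.382 × 10^15) = 6.9618 × 10^-8 rad.
In arcseconds: 6.9618 × 10^-8 × 206265 = 0.01436″.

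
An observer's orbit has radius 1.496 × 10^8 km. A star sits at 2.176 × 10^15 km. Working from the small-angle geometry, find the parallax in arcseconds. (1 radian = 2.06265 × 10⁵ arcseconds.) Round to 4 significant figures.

0.01418 arcsec

θ ≈ B/d = (1.496 × 10^8) / (2.176 × 10^15) = 6.8750 × 10^-8 rad.
In arcseconds: 6.8750 × 10^-8 × 206265 = 0.014181″.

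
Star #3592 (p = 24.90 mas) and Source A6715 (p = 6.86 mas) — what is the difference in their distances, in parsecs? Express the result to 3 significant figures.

d_A = 1/0.02490″ = 40.161 pc; d_B = 1/0.006860″ = 145.77 pc.
|d_B − d_A| = |145.77 − 40.161| = 105.61 pc.

106 pc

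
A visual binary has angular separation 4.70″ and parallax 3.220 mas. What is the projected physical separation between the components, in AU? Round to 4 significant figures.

d = 1/p = 1/0.003220″ = 310.56 pc.
At distance d (pc), an angle of θ arcsec spans θ·d AU: s = 4.70 × 310.56 = 1459.6 AU.

1460 AU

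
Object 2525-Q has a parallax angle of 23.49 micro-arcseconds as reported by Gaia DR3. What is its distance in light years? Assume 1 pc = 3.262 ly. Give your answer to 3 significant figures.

p = 23.49 micro-arcseconds = 0.00002349 arcsec.
d = 1/p = 1/0.00002349 = 42571 pc.
In light-years: 42571 × 3.262 = 1.3887 × 10^5 ly.

139000 light years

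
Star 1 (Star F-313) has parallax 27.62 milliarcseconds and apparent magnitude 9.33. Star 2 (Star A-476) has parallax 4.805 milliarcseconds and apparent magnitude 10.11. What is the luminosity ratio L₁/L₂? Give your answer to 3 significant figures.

d₁ = 1/p₁ = 1/0.02762″ = 36.206 pc; d₂ = 1/p₂ = 1/0.004805″ = 208.12 pc.
M₁ = m₁ − 5 log₁₀ d₁ + 5 = 9.33 − 7.7939 + 5 = 6.5361.
M₂ = 10.11 − 11.5916 + 5 = 3.5184.
L₁/L₂ = 10^(0.4(M₂ − M₁)) = 10^(0.4 × (-3.0177)) = 10^(-1.20708) = 0.062075.

L₁/L₂ = 0.0621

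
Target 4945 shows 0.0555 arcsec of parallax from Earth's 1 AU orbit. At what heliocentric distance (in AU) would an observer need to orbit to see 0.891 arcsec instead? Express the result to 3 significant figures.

16.1 AU

Parallax scales linearly with baseline: p ∝ B, so B = p_target / p_Earth × 1 AU.
B = 0.891 / 0.0555 = 16.054 AU.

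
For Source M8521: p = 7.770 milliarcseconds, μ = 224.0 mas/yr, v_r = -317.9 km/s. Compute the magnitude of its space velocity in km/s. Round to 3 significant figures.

346 km/s

d = 1/p = 1/0.007770″ = 128.7 pc.
μ = 224.0 mas/yr = 0.2240 ″/yr.
v_t = 4.740 μ d = 4.740 × 0.2240 × 128.7 = 136.65 km/s.
v = √(v_r² + v_t²) = √((-317.9)² + 136.65²) = √119734 = 346.03 km/s.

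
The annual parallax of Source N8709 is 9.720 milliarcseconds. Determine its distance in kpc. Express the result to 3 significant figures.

0.103 kpc

p = 9.720 milliarcseconds = 0.009720 arcsec.
d = 1/p = 1/0.009720 = 102.88 pc.
= 0.10288 kpc.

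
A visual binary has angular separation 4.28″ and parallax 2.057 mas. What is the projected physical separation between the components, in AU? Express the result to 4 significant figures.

2081 AU

d = 1/p = 1/0.002057″ = 486.14 pc.
At distance d (pc), an angle of θ arcsec spans θ·d AU: s = 4.28 × 486.14 = 2080.7 AU.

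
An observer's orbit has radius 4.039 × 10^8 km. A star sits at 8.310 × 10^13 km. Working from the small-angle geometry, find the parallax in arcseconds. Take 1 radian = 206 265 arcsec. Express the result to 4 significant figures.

θ ≈ B/d = (4.039 × 10^8) / (8.310 × 10^13) = 4.8604 × 10^-6 rad.
In arcseconds: 4.8604 × 10^-6 × 206265 = 1.0025″.

1.003 arcsec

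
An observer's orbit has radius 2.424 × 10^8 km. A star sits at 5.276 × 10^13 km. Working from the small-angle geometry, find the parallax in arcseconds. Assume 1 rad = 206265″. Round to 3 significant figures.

0.948 arcsec

θ ≈ B/d = (2.424 × 10^8) / (5.276 × 10^13) = 4.5944 × 10^-6 rad.
In arcseconds: 4.5944 × 10^-6 × 206265 = 0.94766″.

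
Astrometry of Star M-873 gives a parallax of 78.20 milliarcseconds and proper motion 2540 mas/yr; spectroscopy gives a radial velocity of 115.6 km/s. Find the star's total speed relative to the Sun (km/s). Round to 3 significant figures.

d = 1/p = 1/0.07820″ = 12.788 pc.
μ = 2540 mas/yr = 2.540 ″/yr.
v_t = 4.740 μ d = 4.740 × 2.540 × 12.788 = 153.96 km/s.
v = √(v_r² + v_t²) = √(115.6² + 153.96²) = √37067 = 192.53 km/s.

193 km/s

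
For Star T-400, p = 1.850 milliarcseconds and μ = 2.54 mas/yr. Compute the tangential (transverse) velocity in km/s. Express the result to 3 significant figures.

6.51 km/s

d = 1/p = 1/0.001850″ = 540.54 pc.
μ = 2.54 mas/yr = 0.00254 ″/yr.
v_t = 4.74 × μ × d = 4.74 × 0.00254 × 540.54 = 6.5079 km/s.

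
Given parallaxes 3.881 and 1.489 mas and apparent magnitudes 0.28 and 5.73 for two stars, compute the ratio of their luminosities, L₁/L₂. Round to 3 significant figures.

d₁ = 1/p₁ = 1/0.003881″ = 257.67 pc; d₂ = 1/p₂ = 1/0.001489″ = 671.59 pc.
M₁ = m₁ − 5 log₁₀ d₁ + 5 = 0.28 − 12.0553 + 5 = -6.7753.
M₂ = 5.73 − 14.1355 + 5 = -3.4055.
L₁/L₂ = 10^(0.4(M₂ − M₁)) = 10^(0.4 × 3.3698) = 10^1.34792 = 22.28.

L₁/L₂ = 22.3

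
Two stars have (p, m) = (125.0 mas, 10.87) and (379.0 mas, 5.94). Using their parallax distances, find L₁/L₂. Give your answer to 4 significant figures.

L₁/L₂ = 0.09805

d₁ = 1/p₁ = 1/0.1250″ = 8 pc; d₂ = 1/p₂ = 1/0.3790″ = 2.6385 pc.
M₁ = m₁ − 5 log₁₀ d₁ + 5 = 10.87 − 4.5154 + 5 = 11.3546.
M₂ = 5.94 − 2.1068 + 5 = 8.8332.
L₁/L₂ = 10^(0.4(M₂ − M₁)) = 10^(0.4 × (-2.5214)) = 10^(-1.00856) = 0.098048.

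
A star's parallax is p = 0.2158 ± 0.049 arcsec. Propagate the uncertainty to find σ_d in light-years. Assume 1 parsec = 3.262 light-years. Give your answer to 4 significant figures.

d = 1/p, so σ_d = σ_p / p².
σ_d = 0.0490 / (0.2158)² = 0.0490 / 0.04657 = 1.0522 pc = 1.0522 × 3.262 ly = 3.4323 ly.

3.432 ly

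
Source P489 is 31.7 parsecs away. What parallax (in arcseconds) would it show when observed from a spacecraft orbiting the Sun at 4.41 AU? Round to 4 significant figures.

0.1391 arcsec

p (arcsec) = B (AU) / d (pc).
p = 4.41 / 31.7 = 0.13912 arcsec.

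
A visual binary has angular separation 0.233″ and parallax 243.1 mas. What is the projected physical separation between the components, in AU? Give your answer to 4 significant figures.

d = 1/p = 1/0.2431″ = 4.1135 pc.
At distance d (pc), an angle of θ arcsec spans θ·d AU: s = 0.233 × 4.1135 = 0.95845 AU.

0.9585 AU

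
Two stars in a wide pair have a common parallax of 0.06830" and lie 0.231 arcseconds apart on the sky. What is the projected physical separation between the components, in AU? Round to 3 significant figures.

3.38 AU

d = 1/p = 1/0.06830″ = 14.641 pc.
At distance d (pc), an angle of θ arcsec spans θ·d AU: s = 0.231 × 14.641 = 3.3821 AU.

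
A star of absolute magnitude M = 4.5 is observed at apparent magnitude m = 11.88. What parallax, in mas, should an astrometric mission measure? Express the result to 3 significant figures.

m − M = 11.88 − 4.5 = 7.38.
d = 10^((m−M)/5 + 1) = 10^2.476 = 299.23 pc.
p = 1/d = 1/299.23 = 0.0033419 arcsec = 3.3419 mas.

3.34 mas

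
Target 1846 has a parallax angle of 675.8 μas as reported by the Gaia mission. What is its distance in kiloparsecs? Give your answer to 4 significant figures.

p = 675.8 μas = 0.0006758 arcsec.
d = 1/p = 1/0.0006758 = 1479.7 pc.
= 1.4797 kpc.

1.480 kpc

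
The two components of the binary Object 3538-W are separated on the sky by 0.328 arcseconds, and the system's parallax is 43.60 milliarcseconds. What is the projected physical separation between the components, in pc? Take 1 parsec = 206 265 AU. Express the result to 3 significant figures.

d = 1/p = 1/0.04360″ = 22.936 pc.
At distance d (pc), an angle of θ arcsec spans θ·d AU: s = 0.328 × 22.936 = 7.523 AU.
= 7.523 / 206265 = 3.6472 × 10^-5 pc.

3.65 × 10^-5 pc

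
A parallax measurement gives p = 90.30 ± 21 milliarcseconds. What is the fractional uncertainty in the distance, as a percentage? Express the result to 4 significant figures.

23.26%

For d = 1/p, |σ_d/d| = |σ_p/p|.
σ_p/p = 21 / 90.30 = 0.23256 = 23.256%.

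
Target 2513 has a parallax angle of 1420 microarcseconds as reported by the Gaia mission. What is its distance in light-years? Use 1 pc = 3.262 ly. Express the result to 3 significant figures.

p = 1420 microarcseconds = 0.001420 arcsec.
d = 1/p = 1/0.001420 = 704.23 pc.
In light-years: 704.23 × 3.262 = 2297.2 ly.

2300 light years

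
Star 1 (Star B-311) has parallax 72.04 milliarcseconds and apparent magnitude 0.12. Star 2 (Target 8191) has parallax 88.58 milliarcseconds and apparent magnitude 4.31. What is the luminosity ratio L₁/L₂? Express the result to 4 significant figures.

d₁ = 1/p₁ = 1/0.07204″ = 13.881 pc; d₂ = 1/p₂ = 1/0.08858″ = 11.289 pc.
M₁ = m₁ − 5 log₁₀ d₁ + 5 = 0.12 − 5.7121 + 5 = -0.5921.
M₂ = 4.31 − 5.2633 + 5 = 4.0467.
L₁/L₂ = 10^(0.4(M₂ − M₁)) = 10^(0.4 × 4.6388) = 10^1.85552 = 71.7.

L₁/L₂ = 71.70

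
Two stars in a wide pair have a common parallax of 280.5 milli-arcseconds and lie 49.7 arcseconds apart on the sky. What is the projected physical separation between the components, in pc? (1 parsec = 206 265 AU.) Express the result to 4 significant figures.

0.0008590 pc

d = 1/p = 1/0.2805″ = 3.5651 pc.
At distance d (pc), an angle of θ arcsec spans θ·d AU: s = 49.7 × 3.5651 = 177.19 AU.
= 177.19 / 206265 = 0.00085904 pc.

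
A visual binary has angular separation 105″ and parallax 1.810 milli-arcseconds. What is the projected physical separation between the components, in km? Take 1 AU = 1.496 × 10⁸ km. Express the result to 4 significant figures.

d = 1/p = 1/0.001810″ = 552.49 pc.
At distance d (pc), an angle of θ arcsec spans θ·d AU: s = 105 × 552.49 = 58011 AU.
= 58011 × 1.496 × 10⁸ km = 8.6784 × 10^12 km.

8.678 × 10^12 km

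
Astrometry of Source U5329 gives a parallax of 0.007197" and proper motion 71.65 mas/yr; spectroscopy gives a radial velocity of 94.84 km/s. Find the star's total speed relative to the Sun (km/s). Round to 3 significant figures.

d = 1/p = 1/0.007197″ = 138.95 pc.
μ = 71.65 mas/yr = 0.07165 ″/yr.
v_t = 4.740 μ d = 4.740 × 0.07165 × 138.95 = 47.19 km/s.
v = √(v_r² + v_t²) = √(94.84² + 47.19²) = √11221.5 = 105.93 km/s.

106 km/s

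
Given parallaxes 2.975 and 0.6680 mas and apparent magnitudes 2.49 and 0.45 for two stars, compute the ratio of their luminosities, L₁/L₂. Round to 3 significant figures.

d₁ = 1/p₁ = 1/0.002975″ = 336.13 pc; d₂ = 1/p₂ = 1/0.0006680″ = 1497 pc.
M₁ = m₁ − 5 log₁₀ d₁ + 5 = 2.49 − 12.6325 + 5 = -5.1425.
M₂ = 0.45 − 15.8761 + 5 = -10.4261.
L₁/L₂ = 10^(0.4(M₂ − M₁)) = 10^(0.4 × (-5.2836)) = 10^(-2.11344) = 0.0077012.

L₁/L₂ = 0.00770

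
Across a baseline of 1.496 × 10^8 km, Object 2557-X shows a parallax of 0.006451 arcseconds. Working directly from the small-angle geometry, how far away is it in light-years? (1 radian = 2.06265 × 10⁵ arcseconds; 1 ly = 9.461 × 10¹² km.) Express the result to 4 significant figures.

θ = 0.006451″ = 0.006451/206265 = 3.1275 × 10^-8 rad.
d = B/θ = (1.496 × 10^8) / (3.1275 × 10^-8) = 4.7834 × 10^15 km = (4.7834 × 10^15) / (9.461 × 10^12) ly = 505.59 ly.

505.6 ly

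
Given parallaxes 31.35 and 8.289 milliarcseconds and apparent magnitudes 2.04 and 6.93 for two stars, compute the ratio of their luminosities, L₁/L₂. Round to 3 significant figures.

d₁ = 1/p₁ = 1/0.03135″ = 31.898 pc; d₂ = 1/p₂ = 1/0.008289″ = 120.64 pc.
M₁ = m₁ − 5 log₁₀ d₁ + 5 = 2.04 − 7.5188 + 5 = -0.4788.
M₂ = 6.93 − 10.4075 + 5 = 1.5225.
L₁/L₂ = 10^(0.4(M₂ − M₁)) = 10^(0.4 × 2.0013) = 10^0.80052 = 6.3171.

L₁/L₂ = 6.32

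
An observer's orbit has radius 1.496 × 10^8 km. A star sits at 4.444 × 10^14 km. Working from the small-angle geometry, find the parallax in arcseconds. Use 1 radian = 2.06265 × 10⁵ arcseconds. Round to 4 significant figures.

θ ≈ B/d = (1.496 × 10^8) / (4.444 × 10^14) = 3.3663 × 10^-7 rad.
In arcseconds: 3.3663 × 10^-7 × 206265 = 0.069435″.

0.06944 arcsec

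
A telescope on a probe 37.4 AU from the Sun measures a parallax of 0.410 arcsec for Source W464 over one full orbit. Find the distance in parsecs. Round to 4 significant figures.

With baseline B (in AU) and parallax p (in arcsec), d = B/p parsecs.
d = 37.4 / 0.410 = 91.22 pc.

91.22 pc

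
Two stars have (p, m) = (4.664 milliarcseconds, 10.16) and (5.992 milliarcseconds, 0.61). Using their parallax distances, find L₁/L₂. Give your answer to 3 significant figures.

d₁ = 1/p₁ = 1/0.004664″ = 214.41 pc; d₂ = 1/p₂ = 1/0.005992″ = 166.89 pc.
M₁ = m₁ − 5 log₁₀ d₁ + 5 = 10.16 − 11.6562 + 5 = 3.5038.
M₂ = 0.61 − 11.1122 + 5 = -5.5022.
L₁/L₂ = 10^(0.4(M₂ − M₁)) = 10^(0.4 × (-9.0060)) = 10^(-3.60240) = 0.0002498.

L₁/L₂ = 0.000250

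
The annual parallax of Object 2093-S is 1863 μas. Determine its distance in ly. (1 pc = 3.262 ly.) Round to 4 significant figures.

1751 ly

p = 1863 μas = 0.001863 arcsec.
d = 1/p = 1/0.001863 = 536.77 pc.
In light-years: 536.77 × 3.262 = 1750.9 ly.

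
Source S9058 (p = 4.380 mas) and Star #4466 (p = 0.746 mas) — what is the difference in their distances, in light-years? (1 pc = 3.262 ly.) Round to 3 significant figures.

d_A = 1/0.004380″ = 228.31 pc; d_B = 1/0.0007460″ = 1340.5 pc.
|d_B − d_A| = |1340.5 − 228.31| = 1112.2 pc = 1112.2 × 3.262 ly = 3628 ly.

3630 ly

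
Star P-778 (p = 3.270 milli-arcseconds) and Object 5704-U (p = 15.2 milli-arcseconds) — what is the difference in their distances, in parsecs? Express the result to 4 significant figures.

240.0 pc

d_A = 1/0.003270″ = 305.81 pc; d_B = 1/0.01520″ = 65.789 pc.
|d_B − d_A| = |65.789 − 305.81| = 240.02 pc.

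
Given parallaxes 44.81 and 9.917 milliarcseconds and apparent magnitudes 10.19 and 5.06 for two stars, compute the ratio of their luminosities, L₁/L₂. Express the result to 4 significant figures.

d₁ = 1/p₁ = 1/0.04481″ = 22.316 pc; d₂ = 1/p₂ = 1/0.009917″ = 100.84 pc.
M₁ = m₁ − 5 log₁₀ d₁ + 5 = 10.19 − 6.7431 + 5 = 8.4469.
M₂ = 5.06 − 10.0182 + 5 = 0.0418.
L₁/L₂ = 10^(0.4(M₂ − M₁)) = 10^(0.4 × (-8.4051)) = 10^(-3.36204) = 0.00043447.

L₁/L₂ = 0.0004345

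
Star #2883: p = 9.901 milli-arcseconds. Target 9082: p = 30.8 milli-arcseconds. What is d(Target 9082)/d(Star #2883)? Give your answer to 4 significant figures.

Since d = 1/p, d_B/d_A = p_A/p_B.
= 9.901 / 30.8 = 0.32146.

0.3215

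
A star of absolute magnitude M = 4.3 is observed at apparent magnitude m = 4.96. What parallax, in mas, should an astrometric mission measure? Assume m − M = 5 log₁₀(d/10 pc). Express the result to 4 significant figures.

73.79 mas

m − M = 4.96 − 4.3 = 0.66.
d = 10^((m−M)/5 + 1) = 10^1.132 = 13.552 pc.
p = 1/d = 1/13.552 = 0.07379 arcsec = 73.79 mas.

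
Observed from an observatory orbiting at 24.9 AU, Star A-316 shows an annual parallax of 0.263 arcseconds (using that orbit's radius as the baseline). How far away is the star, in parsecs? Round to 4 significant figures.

With baseline B (in AU) and parallax p (in arcsec), d = B/p parsecs.
d = 24.9 / 0.263 = 94.677 pc.

94.68 pc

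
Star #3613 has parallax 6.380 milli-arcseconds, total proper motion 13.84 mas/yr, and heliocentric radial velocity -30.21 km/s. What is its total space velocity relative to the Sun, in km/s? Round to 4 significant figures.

d = 1/p = 1/0.006380″ = 156.74 pc.
μ = 13.84 mas/yr = 0.01384 ″/yr.
v_t = 4.740 μ d = 4.740 × 0.01384 × 156.74 = 10.282 km/s.
v = √(v_r² + v_t²) = √((-30.21)² + 10.282²) = √1018.36 = 31.912 km/s.

31.91 km/s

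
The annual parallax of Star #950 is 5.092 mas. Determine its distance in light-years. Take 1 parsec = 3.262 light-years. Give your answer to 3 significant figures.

p = 5.092 mas = 0.005092 arcsec.
d = 1/p = 1/0.005092 = 196.39 pc.
In light-years: 196.39 × 3.262 = 640.62 ly.

641 light years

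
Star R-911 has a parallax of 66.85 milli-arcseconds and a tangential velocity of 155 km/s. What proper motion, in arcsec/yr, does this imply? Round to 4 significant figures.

2.186 arcsec/yr

d = 1/p = 1/0.06685″ = 14.959 pc.
μ = v_t / (4.74 d) = 155 / (4.74 × 14.959) = 155 / 70.906 = 2.186 ″/yr.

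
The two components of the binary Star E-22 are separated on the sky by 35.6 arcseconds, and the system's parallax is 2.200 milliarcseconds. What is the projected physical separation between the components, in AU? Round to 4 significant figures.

d = 1/p = 1/0.002200″ = 454.55 pc.
At distance d (pc), an angle of θ arcsec spans θ·d AU: s = 35.6 × 454.55 = 16182 AU.

16180 AU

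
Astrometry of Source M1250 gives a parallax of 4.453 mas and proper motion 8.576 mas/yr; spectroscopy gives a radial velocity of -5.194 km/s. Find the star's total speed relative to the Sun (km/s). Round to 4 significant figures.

d = 1/p = 1/0.004453″ = 224.57 pc.
μ = 8.576 mas/yr = 0.008576 ″/yr.
v_t = 4.740 μ d = 4.740 × 0.008576 × 224.57 = 9.1288 km/s.
v = √(v_r² + v_t²) = √((-5.194)² + 9.1288²) = √110.313 = 10.503 km/s.

10.50 km/s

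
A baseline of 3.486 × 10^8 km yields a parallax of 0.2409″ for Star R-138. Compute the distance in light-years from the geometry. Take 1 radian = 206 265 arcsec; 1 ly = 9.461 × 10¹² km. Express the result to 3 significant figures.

θ = 0.2409″ = 0.2409/206265 = 1.1679 × 10^-6 rad.
d = B/θ = (3.486 × 10^8) / (1.1679 × 10^-6) = 2.9848 × 10^14 km = (2.9848 × 10^14) / (9.461 × 10^12) ly = 31.548 ly.

31.5 ly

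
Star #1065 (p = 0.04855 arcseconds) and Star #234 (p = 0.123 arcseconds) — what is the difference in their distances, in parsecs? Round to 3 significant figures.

d_A = 1/0.04855″ = 20.597 pc; d_B = 1/0.1230″ = 8.1301 pc.
|d_B − d_A| = |8.1301 − 20.597| = 12.467 pc.

12.5 pc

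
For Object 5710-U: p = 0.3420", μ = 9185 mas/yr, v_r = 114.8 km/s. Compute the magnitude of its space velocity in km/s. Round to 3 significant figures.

171 km/s

d = 1/p = 1/0.3420″ = 2.924 pc.
μ = 9185 mas/yr = 9.185 ″/yr.
v_t = 4.740 μ d = 4.740 × 9.185 × 2.924 = 127.3 km/s.
v = √(v_r² + v_t²) = √(114.8² + 127.3²) = √29384.3 = 171.42 km/s.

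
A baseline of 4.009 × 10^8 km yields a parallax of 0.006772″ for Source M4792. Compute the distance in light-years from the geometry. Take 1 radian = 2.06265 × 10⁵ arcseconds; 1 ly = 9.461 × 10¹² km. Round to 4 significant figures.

θ = 0.006772″ = 0.006772/206265 = 3.2832 × 10^-8 rad.
d = B/θ = (4.009 × 10^8) / (3.2832 × 10^-8) = 1.2211 × 10^16 km = (1.2211 × 10^16) / (9.461 × 10^12) ly = 1290.7 ly.

1291 ly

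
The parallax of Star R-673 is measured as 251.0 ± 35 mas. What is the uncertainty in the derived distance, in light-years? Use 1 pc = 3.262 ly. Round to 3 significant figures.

d = 1/p, so σ_d = σ_p / p².
σ_d = 0.0350 / (0.2510)² = 0.0350 / 0.063001 = 0.55555 pc = 0.55555 × 3.262 ly = 1.8122 ly.

1.81 ly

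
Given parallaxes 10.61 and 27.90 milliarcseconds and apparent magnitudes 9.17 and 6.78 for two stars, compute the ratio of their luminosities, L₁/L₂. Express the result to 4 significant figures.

d₁ = 1/p₁ = 1/0.01061″ = 94.251 pc; d₂ = 1/p₂ = 1/0.02790″ = 35.842 pc.
M₁ = m₁ − 5 log₁₀ d₁ + 5 = 9.17 − 9.8714 + 5 = 4.2986.
M₂ = 6.78 − 7.7720 + 5 = 4.0080.
L₁/L₂ = 10^(0.4(M₂ − M₁)) = 10^(0.4 × (-0.2906)) = 10^(-0.11624) = 0.76517.

L₁/L₂ = 0.7652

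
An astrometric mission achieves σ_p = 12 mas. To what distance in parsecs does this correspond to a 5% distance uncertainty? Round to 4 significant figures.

4.167 pc

σ_d/d = σ_p/p, so the condition is σ_p/p ≤ 0.05, i.e. p ≥ σ_p/0.05.
p_min = 12/0.05 = 240 mas = 0.24 arcsec.
d_max = 1/p_min = 1/0.24 = 4.1667 pc.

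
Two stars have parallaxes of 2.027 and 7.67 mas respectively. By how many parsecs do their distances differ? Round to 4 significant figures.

363.0 pc

d_A = 1/0.002027″ = 493.34 pc; d_B = 1/0.007670″ = 130.38 pc.
|d_B − d_A| = |130.38 − 493.34| = 362.96 pc.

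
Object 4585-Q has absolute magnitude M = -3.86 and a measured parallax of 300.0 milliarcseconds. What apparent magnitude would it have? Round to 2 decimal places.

m = -6.25

d = 1/p = 1/0.3000″ = 3.3333 pc.
m − M = 5 log₁₀ d − 5 = 5 log₁₀(3.3333) − 5 = 2.6144 − 5 = -2.3856.
m = M + (m − M) = -3.86 + (-2.3856) = -6.25.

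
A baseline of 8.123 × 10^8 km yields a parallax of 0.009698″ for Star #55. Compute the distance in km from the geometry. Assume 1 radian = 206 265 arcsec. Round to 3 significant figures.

1.73 × 10^16 km

θ = 0.009698″ = 0.009698/206265 = 4.7017 × 10^-8 rad.
d = B/θ = (8.123 × 10^8) / (4.7017 × 10^-8) = 1.7277 × 10^16 km.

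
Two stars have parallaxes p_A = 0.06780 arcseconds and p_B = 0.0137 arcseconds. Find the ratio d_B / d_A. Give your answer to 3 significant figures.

4.95

Since d = 1/p, d_B/d_A = p_A/p_B.
= 0.06780 / 0.0137 = 4.9489.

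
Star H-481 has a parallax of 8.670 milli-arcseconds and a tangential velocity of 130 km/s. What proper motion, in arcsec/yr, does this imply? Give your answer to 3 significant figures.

d = 1/p = 1/0.008670″ = 115.34 pc.
μ = v_t / (4.74 d) = 130 / (4.74 × 115.34) = 130 / 546.71 = 0.23779 ″/yr.

0.238 arcsec/yr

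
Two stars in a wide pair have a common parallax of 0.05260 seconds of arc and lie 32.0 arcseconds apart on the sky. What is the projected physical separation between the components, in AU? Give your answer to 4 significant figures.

608.4 AU

d = 1/p = 1/0.05260″ = 19.011 pc.
At distance d (pc), an angle of θ arcsec spans θ·d AU: s = 32.0 × 19.011 = 608.35 AU.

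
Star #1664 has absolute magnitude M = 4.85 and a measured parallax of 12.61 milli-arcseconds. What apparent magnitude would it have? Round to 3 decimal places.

m = 9.346

d = 1/p = 1/0.01261″ = 79.302 pc.
m − M = 5 log₁₀ d − 5 = 5 log₁₀(79.302) − 5 = 9.4964 − 5 = 4.4964.
m = M + (m − M) = 4.85 + 4.4964 = 9.346.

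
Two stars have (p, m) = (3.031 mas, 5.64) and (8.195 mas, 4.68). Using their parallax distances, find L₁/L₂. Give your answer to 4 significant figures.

d₁ = 1/p₁ = 1/0.003031″ = 329.92 pc; d₂ = 1/p₂ = 1/0.008195″ = 122.03 pc.
M₁ = m₁ − 5 log₁₀ d₁ + 5 = 5.64 − 12.5920 + 5 = -1.9520.
M₂ = 4.68 − 10.4323 + 5 = -0.7523.
L₁/L₂ = 10^(0.4(M₂ − M₁)) = 10^(0.4 × 1.1997) = 10^0.47988 = 3.0191.

L₁/L₂ = 3.019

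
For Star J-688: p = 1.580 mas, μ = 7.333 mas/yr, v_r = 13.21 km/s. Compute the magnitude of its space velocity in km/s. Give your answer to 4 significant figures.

d = 1/p = 1/0.001580″ = 632.91 pc.
μ = 7.333 mas/yr = 0.007333 ″/yr.
v_t = 4.740 μ d = 4.740 × 0.007333 × 632.91 = 21.999 km/s.
v = √(v_r² + v_t²) = √(13.21² + 21.999²) = √658.46 = 25.66 km/s.

25.66 km/s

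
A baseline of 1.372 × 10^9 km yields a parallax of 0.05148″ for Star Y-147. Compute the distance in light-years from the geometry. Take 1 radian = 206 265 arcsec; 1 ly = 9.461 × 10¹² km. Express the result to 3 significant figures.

θ = 0.05148″ = 0.05148/206265 = 2.4958 × 10^-7 rad.
d = B/θ = (1.372 × 10^9) / (2.4958 × 10^-7) = 5.4972 × 10^15 km = (5.4972 × 10^15) / (9.461 × 10^12) ly = 581.04 ly.

581 ly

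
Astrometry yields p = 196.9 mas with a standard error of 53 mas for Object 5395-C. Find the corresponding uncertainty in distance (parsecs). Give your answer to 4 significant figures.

d = 1/p, so σ_d = σ_p / p².
σ_d = 0.0530 / (0.1969)² = 0.0530 / 0.03877 = 1.367 pc.

1.367 pc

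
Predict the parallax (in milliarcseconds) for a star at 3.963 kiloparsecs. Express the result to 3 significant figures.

d = 3.963 kpc = 3963 pc.
p = 1/d = 1/3963 = 0.00025233 arcsec.
= 0.00025233 × 1000 = 0.25233 mas.

0.252 mas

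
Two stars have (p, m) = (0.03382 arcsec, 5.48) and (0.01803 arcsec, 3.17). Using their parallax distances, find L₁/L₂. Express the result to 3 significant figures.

L₁/L₂ = 0.0339

d₁ = 1/p₁ = 1/0.03382″ = 29.568 pc; d₂ = 1/p₂ = 1/0.01803″ = 55.463 pc.
M₁ = m₁ − 5 log₁₀ d₁ + 5 = 5.48 − 7.3541 + 5 = 3.1259.
M₂ = 3.17 − 8.7200 + 5 = -0.5500.
L₁/L₂ = 10^(0.4(M₂ − M₁)) = 10^(0.4 × (-3.6759)) = 10^(-1.47036) = 0.033856.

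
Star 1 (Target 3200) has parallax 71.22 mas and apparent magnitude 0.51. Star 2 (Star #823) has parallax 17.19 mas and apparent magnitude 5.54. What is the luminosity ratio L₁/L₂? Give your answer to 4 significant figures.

L₁/L₂ = 5.989

d₁ = 1/p₁ = 1/0.07122″ = 14.041 pc; d₂ = 1/p₂ = 1/0.01719″ = 58.173 pc.
M₁ = m₁ − 5 log₁₀ d₁ + 5 = 0.51 − 5.7370 + 5 = -0.2270.
M₂ = 5.54 − 8.8236 + 5 = 1.7164.
L₁/L₂ = 10^(0.4(M₂ − M₁)) = 10^(0.4 × 1.9434) = 10^0.77736 = 5.9891.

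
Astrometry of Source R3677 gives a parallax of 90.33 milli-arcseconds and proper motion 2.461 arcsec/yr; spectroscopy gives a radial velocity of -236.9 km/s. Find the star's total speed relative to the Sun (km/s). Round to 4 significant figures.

d = 1/p = 1/0.09033″ = 11.071 pc.
v_t = 4.740 μ d = 4.740 × 2.461 × 11.071 = 129.14 km/s.
v = √(v_r² + v_t²) = √((-236.9)² + 129.14²) = √72798.7 = 269.81 km/s.

269.8 km/s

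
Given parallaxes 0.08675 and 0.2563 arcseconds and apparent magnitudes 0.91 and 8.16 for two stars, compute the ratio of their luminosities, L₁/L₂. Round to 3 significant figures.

d₁ = 1/p₁ = 1/0.08675″ = 11.527 pc; d₂ = 1/p₂ = 1/0.2563″ = 3.9017 pc.
M₁ = m₁ − 5 log₁₀ d₁ + 5 = 0.91 − 5.3086 + 5 = 0.6014.
M₂ = 8.16 − 2.9563 + 5 = 10.2037.
L₁/L₂ = 10^(0.4(M₂ − M₁)) = 10^(0.4 × 9.6023) = 10^3.84092 = 6933.

L₁/L₂ = 6930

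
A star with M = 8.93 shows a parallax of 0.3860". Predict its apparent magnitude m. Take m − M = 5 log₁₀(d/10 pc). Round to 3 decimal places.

m = 5.997

d = 1/p = 1/0.3860″ = 2.5907 pc.
m − M = 5 log₁₀ d − 5 = 5 log₁₀(2.5907) − 5 = 2.0671 − 5 = -2.9329.
m = M + (m − M) = 8.93 + (-2.9329) = 5.997.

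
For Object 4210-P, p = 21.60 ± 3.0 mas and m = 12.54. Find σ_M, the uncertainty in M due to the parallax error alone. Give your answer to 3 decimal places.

σ_M = 0.302 mag

M = m − 5 log₁₀ d + 5 = m + 5 log₁₀ p + 5, so ∂M/∂p = 5/(p ln 10).
σ_M = (5/ln 10) · (σ_p/p) = 2.1715 × 3.0/21.60 = 2.1715 × 0.13889 = 0.3016.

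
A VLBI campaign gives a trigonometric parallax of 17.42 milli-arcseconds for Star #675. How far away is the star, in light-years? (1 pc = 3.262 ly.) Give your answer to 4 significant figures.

p = 17.42 milli-arcseconds = 0.01742 arcsec.
d = 1/p = 1/0.01742 = 57.405 pc.
In light-years: 57.405 × 3.262 = 187.26 ly.

187.3 light years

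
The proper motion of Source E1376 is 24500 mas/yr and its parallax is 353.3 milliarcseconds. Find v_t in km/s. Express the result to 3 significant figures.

329 km/s

d = 1/p = 1/0.3533″ = 2.8305 pc.
μ = 24500 mas/yr = 24.5 ″/yr.
v_t = 4.74 × μ × d = 4.74 × 24.5 × 2.8305 = 328.71 km/s.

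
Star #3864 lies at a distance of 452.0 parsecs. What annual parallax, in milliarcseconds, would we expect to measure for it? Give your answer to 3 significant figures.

2.21 mas

p = 1/d = 1/452 = 0.0022124 arcsec.
= 0.0022124 × 1000 = 2.2124 mas.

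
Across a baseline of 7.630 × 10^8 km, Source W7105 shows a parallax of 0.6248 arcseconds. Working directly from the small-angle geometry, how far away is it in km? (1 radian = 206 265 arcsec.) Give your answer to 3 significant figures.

θ = 0.6248″ = 0.6248/206265 = 3.0291 × 10^-6 rad.
d = B/θ = (7.630 × 10^8) / (3.0291 × 10^-6) = 2.5189 × 10^14 km.

2.52 × 10^14 km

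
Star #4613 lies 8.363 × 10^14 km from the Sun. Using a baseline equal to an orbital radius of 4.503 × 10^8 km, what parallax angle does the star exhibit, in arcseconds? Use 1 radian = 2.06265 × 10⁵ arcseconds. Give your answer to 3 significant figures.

θ ≈ B/d = (4.503 × 10^8) / (8.363 × 10^14) = 5.3844 × 10^-7 rad.
In arcseconds: 5.3844 × 10^-7 × 206265 = 0.11106″.

0.111 arcsec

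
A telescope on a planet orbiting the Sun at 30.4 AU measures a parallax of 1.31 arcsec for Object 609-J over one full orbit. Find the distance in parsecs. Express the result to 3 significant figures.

With baseline B (in AU) and parallax p (in arcsec), d = B/p parsecs.
d = 30.4 / 1.31 = 23.206 pc.

23.2 pc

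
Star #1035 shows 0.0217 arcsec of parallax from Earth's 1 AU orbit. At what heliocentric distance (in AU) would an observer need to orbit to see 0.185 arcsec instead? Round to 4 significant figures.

Parallax scales linearly with baseline: p ∝ B, so B = p_target / p_Earth × 1 AU.
B = 0.185 / 0.0217 = 8.5253 AU.

8.525 AU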